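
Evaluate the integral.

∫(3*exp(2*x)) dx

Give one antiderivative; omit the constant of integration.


Answer: 3*exp(2*x)/2.


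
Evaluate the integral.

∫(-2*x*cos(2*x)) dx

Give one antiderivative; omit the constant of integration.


Answer: -x*sin(2*x) - cos(2*x)/2.


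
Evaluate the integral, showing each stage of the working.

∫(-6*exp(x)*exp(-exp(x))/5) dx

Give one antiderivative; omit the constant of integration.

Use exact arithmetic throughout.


Step 1. Substitute u = exp(x), turning ∫(-6*exp(x)*exp(-exp(x))/5) dx into ∫(-6*exp(-u)/5) du: now ∫(-6*exp(-u)/5) du.
Step 2. Evaluate the standard form: now 6*exp(-u)/5.
Step 3. Substitute back u = exp(x): now 6*exp(-exp(x))/5.
Answer: 6*exp(-exp(x))/5.


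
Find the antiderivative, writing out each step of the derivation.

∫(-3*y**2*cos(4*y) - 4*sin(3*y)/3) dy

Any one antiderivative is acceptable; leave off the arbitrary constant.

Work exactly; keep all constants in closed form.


Step 1. Rewrite: now ∫(-3*y**2*cos(4*y)) dy + ∫(-4*sin(3*y)/3) dy.
Step 2. Evaluate the standard form: now 4*cos(3*y)/9 + ∫(-3*y**2*cos(4*y)) dy.
Step 3. Integrate ∫(-3*y**2*cos(4*y)) dy by parts with u = y**2, dv = (-3*cos(4*y)) dy, so v = -3*sin(4*y)/4: now -3*y**2*sin(4*y)/4 + 4*cos(3*y)/9 + ∫(3*y*sin(4*y)/2) dy.
Step 4. Integrate ∫(3*y*sin(4*y)/2) dy by parts with u = y, dv = (3*sin(4*y)/2) dy, so v = -3*cos(4*y)/8: now -3*y**2*sin(4*y)/4 - 3*y*cos(4*y)/8 + 4*cos(3*y)/9 + ∫(3*cos(4*y)/8) dy.
Step 5. Evaluate the standard form: now -3*y**2*sin(4*y)/4 - 3*y*cos(4*y)/8 + 3*sin(4*y)/32 + 4*cos(3*y)/9.
Answer: -3*y**2*sin(4*y)/4 - 3*y*cos(4*y)/8 + 3*sin(4*y)/32 + 4*cos(3*y)/9.


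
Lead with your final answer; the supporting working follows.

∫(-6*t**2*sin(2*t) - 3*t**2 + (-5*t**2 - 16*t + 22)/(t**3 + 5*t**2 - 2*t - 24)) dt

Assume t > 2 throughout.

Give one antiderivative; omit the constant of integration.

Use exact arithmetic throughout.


The answer is -t**3 + 3*t**2*cos(2*t) - 3*t*sin(2*t) - log(t - 2) - 5*log(t + 3) + log(t + 4) - 3*cos(2*t)/2.
Step 1. Rewrite: now ∫(-3*t**2) dt + ∫(-6*t**2*sin(2*t)) dt + ∫((-5*t**2 - 16*t + 22)/(t**3 + 5*t**2 - 2*t - 24)) dt.
Step 2. Decompose ∫((-5*t**2 - 16*t + 22)/(t**3 + 5*t**2 - 2*t - 24)) dt by partial fractions, (-5*t**2 - 16*t + 22)/(t**3 + 5*t**2 - 2*t - 24) = 1/(t + 4) - 5/(t + 3) - 1/(t - 2): now ∫(-3*t**2) dt + ∫(-6*t**2*sin(2*t)) dt + ∫(-1/(t - 2)) dt + ∫(-5/(t + 3)) dt + ∫(1/(t + 4)) dt.
Step 3. Evaluate the standard form [assuming t > 2]: now -log(t - 2) + ∫(-3*t**2) dt + ∫(-6*t**2*sin(2*t)) dt + ∫(-5/(t + 3)) dt + ∫(1/(t + 4)) dt.
Step 4. Evaluate the standard form [assuming t > -3]: now -log(t - 2) - 5*log(t + 3) + ∫(-3*t**2) dt + ∫(-6*t**2*sin(2*t)) dt + ∫(1/(t + 4)) dt.
Step 5. Evaluate the standard form [assuming t > -4]: now -log(t - 2) - 5*log(t + 3) + log(t + 4) + ∫(-3*t**2) dt + ∫(-6*t**2*sin(2*t)) dt.
Step 6. Integrate ∫(-6*t**2*sin(2*t)) dt by parts with u = t**2, dv = (-6*sin(2*t)) dt, so v = 3*cos(2*t): now 3*t**2*cos(2*t) - log(t - 2) - 5*log(t + 3) + log(t + 4) + ∫(-3*t**2) dt + ∫(-6*t*cos(2*t)) dt.
Step 7. Integrate ∫(-6*t*cos(2*t)) dt by parts with u = t, dv = (-6*cos(2*t)) dt, so v = -3*sin(2*t): now 3*t**2*cos(2*t) - 3*t*sin(2*t) - log(t - 2) - 5*log(t + 3) + log(t + 4) + ∫(-3*t**2) dt + ∫(3*sin(2*t)) dt.
Step 8. Evaluate the standard form: now 3*t**2*cos(2*t) - 3*t*sin(2*t) - log(t - 2) - 5*log(t + 3) + log(t + 4) - 3*cos(2*t)/2 + ∫(-3*t**2) dt.
Step 9. Evaluate the standard form: now -t**3 + 3*t**2*cos(2*t) - 3*t*sin(2*t) - log(t - 2) - 5*log(t + 3) + log(t + 4) - 3*cos(2*t)/2.
Answer: -t**3 + 3*t**2*cos(2*t) - 3*t*sin(2*t) - log(t - 2) - 5*log(t + 3) + log(t + 4) - 3*cos(2*t)/2.


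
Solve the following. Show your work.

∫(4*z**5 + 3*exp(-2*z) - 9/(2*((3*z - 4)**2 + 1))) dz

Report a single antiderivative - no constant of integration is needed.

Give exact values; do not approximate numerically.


Step 1. Rewrite: now ∫(4*z**5) dz + ∫(-9/(2*((3*z - 4)**2 + 1))) dz + ∫(3*exp(-2*z)) dz.
Step 2. Evaluate the standard form: now 2*z**6/3 + ∫(-9/(2*((3*z - 4)**2 + 1))) dz + ∫(3*exp(-2*z)) dz.
Step 3. Evaluate the standard form: now 2*z**6/3 + ∫(-9/(2*((3*z - 4)**2 + 1))) dz - 3*exp(-2*z)/2.
Step 4. Substitute u = 3*z - 4, turning ∫(-9/(2*((3*z - 4)**2 + 1))) dz into ∫(-3/(2*(u**2 + 1))) du: now 2*z**6/3 + ∫(-3/(2*(u**2 + 1))) du - 3*exp(-2*z)/2.
Step 5. Evaluate the standard form: now 2*z**6/3 - 3*atan(u)/2 - 3*exp(-2*z)/2.
Step 6. Substitute back u = 3*z - 4: now 2*z**6/3 - 3*atan(3*z - 4)/2 - 3*exp(-2*z)/2.
Answer: 2*z**6/3 - 3*atan(3*z - 4)/2 - 3*exp(-2*z)/2.


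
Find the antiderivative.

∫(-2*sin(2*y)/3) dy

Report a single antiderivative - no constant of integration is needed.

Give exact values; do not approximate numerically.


Answer: cos(2*y)/3.


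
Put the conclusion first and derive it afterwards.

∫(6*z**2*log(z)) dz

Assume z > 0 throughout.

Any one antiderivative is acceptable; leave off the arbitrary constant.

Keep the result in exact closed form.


The answer is 2*z**3*log(z) - 2*z**3/3.
Step 1. Integrate ∫(6*z**2*log(z)) dz by parts with u = log(z), dv = (6*z**2) dz, so v = 2*z**3 [assuming z > 0]: now 2*z**3*log(z) + ∫(-2*z**2) dz.
Step 2. Evaluate the standard form: now 2*z**3*log(z) - 2*z**3/3.
Answer: 2*z**3*log(z) - 2*z**3/3.


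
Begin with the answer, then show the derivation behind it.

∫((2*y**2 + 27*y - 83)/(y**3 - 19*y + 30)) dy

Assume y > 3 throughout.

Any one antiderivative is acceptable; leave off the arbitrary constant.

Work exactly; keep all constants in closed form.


The answer is 2*log(y - 3) + 3*log(y - 2) - 3*log(y + 5).
Step 1. Decompose ∫((2*y**2 + 27*y - 83)/(y**3 - 19*y + 30)) dy by partial fractions, (2*y**2 + 27*y - 83)/(y**3 - 19*y + 30) = -3/(y + 5) + 3/(y - 2) + 2/(y - 3): now ∫(2/(y - 3)) dy + ∫(3/(y - 2)) dy + ∫(-3/(y + 5)) dy.
Step 2. Evaluate the standard form [assuming y > 3]: now 2*log(y - 3) + ∫(3/(y - 2)) dy + ∫(-3/(y + 5)) dy.
Step 3. Evaluate the standard form [assuming y > 2]: now 2*log(y - 3) + 3*log(y - 2) + ∫(-3/(y + 5)) dy.
Step 4. Evaluate the standard form [assuming y > -5]: now 2*log(y - 3) + 3*log(y - 2) - 3*log(y + 5).
Answer: 2*log(y - 3) + 3*log(y - 2) - 3*log(y + 5).


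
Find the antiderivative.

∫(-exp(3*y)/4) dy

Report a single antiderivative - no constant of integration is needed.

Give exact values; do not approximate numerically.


Answer: -exp(3*y)/12.


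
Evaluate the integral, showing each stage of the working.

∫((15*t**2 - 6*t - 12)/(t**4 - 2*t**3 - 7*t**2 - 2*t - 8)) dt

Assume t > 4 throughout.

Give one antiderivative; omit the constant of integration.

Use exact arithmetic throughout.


Step 1. Decompose ∫((15*t**2 - 6*t - 12)/(t**4 - 2*t**3 - 7*t**2 - 2*t - 8)) dt by partial fractions, (15*t**2 - 6*t - 12)/(t**4 - 2*t**3 - 7*t**2 - 2*t - 8) = 3/(t**2 + 1) - 2/(t + 2) + 2/(t - 4): now ∫(2/(t - 4)) dt + ∫(-2/(t + 2)) dt + ∫(3/(t**2 + 1)) dt.
Step 2. Evaluate the standard form [assuming t > -2]: now -2*log(t + 2) + ∫(2/(t - 4)) dt + ∫(3/(t**2 + 1)) dt.
Step 3. Evaluate the standard form [assuming t > 4]: now 2*log(t - 4) - 2*log(t + 2) + ∫(3/(t**2 + 1)) dt.
Step 4. Evaluate the standard form: now 2*log(t - 4) - 2*log(t + 2) + 3*atan(t).
Answer: 2*log(t - 4) - 2*log(t + 2) + 3*atan(t).


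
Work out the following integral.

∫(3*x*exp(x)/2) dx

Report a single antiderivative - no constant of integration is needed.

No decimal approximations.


Answer: 3*x*exp(x)/2 - 3*exp(x)/2.


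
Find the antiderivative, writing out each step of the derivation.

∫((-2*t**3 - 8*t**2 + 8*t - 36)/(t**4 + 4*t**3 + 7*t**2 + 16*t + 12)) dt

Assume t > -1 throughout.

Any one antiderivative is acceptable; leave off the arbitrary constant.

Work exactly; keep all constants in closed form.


Step 1. Decompose ∫((-2*t**3 - 8*t**2 + 8*t - 36)/(t**4 + 4*t**3 + 7*t**2 + 16*t + 12)) dt by partial fractions, (-2*t**3 - 8*t**2 + 8*t - 36)/(t**4 + 4*t**3 + 7*t**2 + 16*t + 12) = 4/(t**2 + 4) + 3/(t + 3) - 5/(t + 1): now ∫(-5/(t + 1)) dt + ∫(3/(t + 3)) dt + ∫(4/(t**2 + 4)) dt.
Step 2. Evaluate the standard form [assuming t > -1]: now -5*log(t + 1) + ∫(3/(t + 3)) dt + ∫(4/(t**2 + 4)) dt.
Step 3. Evaluate the standard form [assuming t > -3]: now -5*log(t + 1) + 3*log(t + 3) + ∫(4/(t**2 + 4)) dt.
Step 4. Evaluate the standard form: now -5*log(t + 1) + 3*log(t + 3) + 2*atan(t/2).
Answer: -5*log(t + 1) + 3*log(t + 3) + 2*atan(t/2).


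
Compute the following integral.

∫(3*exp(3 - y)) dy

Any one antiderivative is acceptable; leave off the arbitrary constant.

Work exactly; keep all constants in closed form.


Answer: -3*exp(3 - y).


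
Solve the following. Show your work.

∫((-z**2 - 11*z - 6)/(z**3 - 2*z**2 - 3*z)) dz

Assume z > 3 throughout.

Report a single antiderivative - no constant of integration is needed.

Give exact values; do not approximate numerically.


Step 1. Decompose ∫((-z**2 - 11*z - 6)/(z**3 - 2*z**2 - 3*z)) dz by partial fractions, (-z**2 - 11*z - 6)/(z**3 - 2*z**2 - 3*z) = 1/(z + 1) - 4/(z - 3) + 2/z: now ∫(2/z) dz + ∫(-4/(z - 3)) dz + ∫(1/(z + 1)) dz.
Step 2. Evaluate the standard form [assuming z > -1]: now log(z + 1) + ∫(2/z) dz + ∫(-4/(z - 3)) dz.
Step 3. Evaluate the standard form [assuming z > 3]: now -4*log(z - 3) + log(z + 1) + ∫(2/z) dz.
Step 4. Evaluate the standard form [assuming z > 0]: now 2*log(z) - 4*log(z - 3) + log(z + 1).
Answer: 2*log(z) - 4*log(z - 3) + log(z + 1).


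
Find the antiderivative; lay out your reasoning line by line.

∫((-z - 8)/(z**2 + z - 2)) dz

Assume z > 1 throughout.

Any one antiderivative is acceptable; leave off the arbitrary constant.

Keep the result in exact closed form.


Step 1. Decompose ∫((-z - 8)/(z**2 + z - 2)) dz by partial fractions, (-z - 8)/(z**2 + z - 2) = 2/(z + 2) - 3/(z - 1): now ∫(-3/(z - 1)) dz + ∫(2/(z + 2)) dz.
Step 2. Evaluate the standard form [assuming z > 1]: now -3*log(z - 1) + ∫(2/(z + 2)) dz.
Step 3. Evaluate the standard form [assuming z > -2]: now -3*log(z - 1) + 2*log(z + 2).
Answer: -3*log(z - 1) + 2*log(z + 2).


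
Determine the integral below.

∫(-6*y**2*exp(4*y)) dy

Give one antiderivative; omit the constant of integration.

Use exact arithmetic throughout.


Answer: -3*y**2*exp(4*y)/2 + 3*y*exp(4*y)/4 - 3*exp(4*y)/16.


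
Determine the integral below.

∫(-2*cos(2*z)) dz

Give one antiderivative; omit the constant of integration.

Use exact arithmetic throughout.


Answer: -sin(2*z).


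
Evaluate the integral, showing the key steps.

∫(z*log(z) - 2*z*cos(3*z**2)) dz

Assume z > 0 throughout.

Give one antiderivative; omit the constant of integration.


Step 1. Rewrite: now ∫(z*log(z)) dz + ∫(-2*z*cos(3*z**2)) dz.
Step 2. Integrate ∫(z*log(z)) dz by parts with u = log(z), dv = (z) dz, so v = z**2/2 [assuming z > 0]: now z**2*log(z)/2 + ∫(-z/2) dz + ∫(-2*z*cos(3*z**2)) dz.
Step 3. Evaluate the standard form: now z**2*log(z)/2 - z**2/4 + ∫(-2*z*cos(3*z**2)) dz.
Step 4. Substitute u = z**2, turning ∫(-2*z*cos(3*z**2)) dz into ∫(-cos(3*u)) du: now z**2*log(z)/2 - z**2/4 + ∫(-cos(3*u)) du.
Step 5. Evaluate the standard form: now z**2*log(z)/2 - z**2/4 - sin(3*u)/3.
Step 6. Substitute back u = z**2: now z**2*log(z)/2 - z**2/4 - sin(3*z**2)/3.
Answer: z**2*log(z)/2 - z**2/4 - sin(3*z**2)/3.


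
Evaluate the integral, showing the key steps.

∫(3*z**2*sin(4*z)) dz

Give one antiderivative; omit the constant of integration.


Step 1. Integrate ∫(3*z**2*sin(4*z)) dz by parts with u = z**2, dv = (3*sin(4*z)) dz, so v = -3*cos(4*z)/4: now -3*z**2*cos(4*z)/4 + ∫(3*z*cos(4*z)/2) dz.
Step 2. Integrate ∫(3*z*cos(4*z)/2) dz by parts with u = z, dv = (3*cos(4*z)/2) dz, so v = 3*sin(4*z)/8: now -3*z**2*cos(4*z)/4 + 3*z*sin(4*z)/8 + ∫(-3*sin(4*z)/8) dz.
Step 3. Evaluate the standard form: now -3*z**2*cos(4*z)/4 + 3*z*sin(4*z)/8 + 3*cos(4*z)/32.
Answer: -3*z**2*cos(4*z)/4 + 3*z*sin(4*z)/8 + 3*cos(4*z)/32.


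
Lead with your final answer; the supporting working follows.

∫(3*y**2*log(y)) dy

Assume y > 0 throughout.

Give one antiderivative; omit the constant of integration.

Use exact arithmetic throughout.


The answer is y**3*log(y) - y**3/3.
Step 1. Integrate ∫(3*y**2*log(y)) dy by parts with u = log(y), dv = (3*y**2) dy, so v = y**3 [assuming y > 0]: now y**3*log(y) + ∫(-y**2) dy.
Step 2. Evaluate the standard form: now y**3*log(y) - y**3/3.
Answer: y**3*log(y) - y**3/3.


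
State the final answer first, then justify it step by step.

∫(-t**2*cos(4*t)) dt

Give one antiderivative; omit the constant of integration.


The answer is -t**2*sin(4*t)/4 - t*cos(4*t)/8 + sin(4*t)/32.
Step 1. Integrate ∫(-t**2*cos(4*t)) dt by parts with u = t**2, dv = (-cos(4*t)) dt, so v = -sin(4*t)/4: now -t**2*sin(4*t)/4 + ∫(t*sin(4*t)/2) dt.
Step 2. Integrate ∫(t*sin(4*t)/2) dt by parts with u = t, dv = (sin(4*t)/2) dt, so v = -cos(4*t)/8: now -t**2*sin(4*t)/4 - t*cos(4*t)/8 + ∫(cos(4*t)/8) dt.
Step 3. Evaluate the standard form: now -t**2*sin(4*t)/4 - t*cos(4*t)/8 + sin(4*t)/32.
Answer: -t**2*sin(4*t)/4 - t*cos(4*t)/8 + sin(4*t)/32.


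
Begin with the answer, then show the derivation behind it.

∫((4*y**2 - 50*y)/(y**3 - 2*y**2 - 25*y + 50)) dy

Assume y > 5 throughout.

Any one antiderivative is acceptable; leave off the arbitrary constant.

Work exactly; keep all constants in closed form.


The answer is -5*log(y - 5) + 4*log(y - 2) + 5*log(y + 5).
Step 1. Decompose ∫((4*y**2 - 50*y)/(y**3 - 2*y**2 - 25*y + 50)) dy by partial fractions, (4*y**2 - 50*y)/(y**3 - 2*y**2 - 25*y + 50) = 5/(y + 5) + 4/(y - 2) - 5/(y - 5): now ∫(-5/(y - 5)) dy + ∫(4/(y - 2)) dy + ∫(5/(y + 5)) dy.
Step 2. Evaluate the standard form [assuming y > 2]: now 4*log(y - 2) + ∫(-5/(y - 5)) dy + ∫(5/(y + 5)) dy.
Step 3. Evaluate the standard form [assuming y > 5]: now -5*log(y - 5) + 4*log(y - 2) + ∫(5/(y + 5)) dy.
Step 4. Evaluate the standard form [assuming y > -5]: now -5*log(y - 5) + 4*log(y - 2) + 5*log(y + 5).
Answer: -5*log(y - 5) + 4*log(y - 2) + 5*log(y + 5).


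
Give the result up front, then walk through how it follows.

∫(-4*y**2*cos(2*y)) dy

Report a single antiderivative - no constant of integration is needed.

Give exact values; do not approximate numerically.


The answer is -2*y**2*sin(2*y) - 2*y*cos(2*y) + sin(2*y).
Step 1. Integrate ∫(-4*y**2*cos(2*y)) dy by parts with u = y**2, dv = (-4*cos(2*y)) dy, so v = -2*sin(2*y): now -2*y**2*sin(2*y) + ∫(4*y*sin(2*y)) dy.
Step 2. Integrate ∫(4*y*sin(2*y)) dy by parts with u = y, dv = (4*sin(2*y)) dy, so v = -2*cos(2*y): now -2*y**2*sin(2*y) - 2*y*cos(2*y) + ∫(2*cos(2*y)) dy.
Step 3. Evaluate the standard form: now -2*y**2*sin(2*y) - 2*y*cos(2*y) + sin(2*y).
Answer: -2*y**2*sin(2*y) - 2*y*cos(2*y) + sin(2*y).


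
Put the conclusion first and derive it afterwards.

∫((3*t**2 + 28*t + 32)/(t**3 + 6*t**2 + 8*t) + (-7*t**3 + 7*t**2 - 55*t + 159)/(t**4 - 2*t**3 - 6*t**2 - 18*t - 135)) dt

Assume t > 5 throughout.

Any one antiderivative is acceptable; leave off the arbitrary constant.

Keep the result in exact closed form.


The answer is 4*log(t) - 3*log(t - 5) + 3*log(t + 2) - 4*log(t + 3) - 4*log(t + 4) - 4*atan(t/3)/3.
Step 1. Rewrite: now ∫((3*t**2 + 28*t + 32)/(t**3 + 6*t**2 + 8*t)) dt + ∫((-7*t**3 + 7*t**2 - 55*t + 159)/(t**4 - 2*t**3 - 6*t**2 - 18*t - 135)) dt.
Step 2. Decompose ∫((-7*t**3 + 7*t**2 - 55*t + 159)/(t**4 - 2*t**3 - 6*t**2 - 18*t - 135)) dt by partial fractions, (-7*t**3 + 7*t**2 - 55*t + 159)/(t**4 - 2*t**3 - 6*t**2 - 18*t - 135) = -4/(t**2 + 9) - 4/(t + 3) - 3/(t - 5): now ∫((3*t**2 + 28*t + 32)/(t**3 + 6*t**2 + 8*t)) dt + ∫(-3/(t - 5)) dt + ∫(-4/(t + 3)) dt + ∫(-4/(t**2 + 9)) dt.
Step 3. Evaluate the standard form [assuming t > 5]: now -3*log(t - 5) + ∫((3*t**2 + 28*t + 32)/(t**3 + 6*t**2 + 8*t)) dt + ∫(-4/(t + 3)) dt + ∫(-4/(t**2 + 9)) dt.
Step 4. Evaluate the standard form [assuming t > -3]: now -3*log(t - 5) - 4*log(t + 3) + ∫((3*t**2 + 28*t + 32)/(t**3 + 6*t**2 + 8*t)) dt + ∫(-4/(t**2 + 9)) dt.
Step 5. Evaluate the standard form: now -3*log(t - 5) - 4*log(t + 3) - 4*atan(t/3)/3 + ∫((3*t**2 + 28*t + 32)/(t**3 + 6*t**2 + 8*t)) dt.
Step 6. Decompose ∫((3*t**2 + 28*t + 32)/(t**3 + 6*t**2 + 8*t)) dt by partial fractions, (3*t**2 + 28*t + 32)/(t**3 + 6*t**2 + 8*t) = -4/(t + 4) + 3/(t + 2) + 4/t: now -3*log(t - 5) - 4*log(t + 3) - 4*atan(t/3)/3 + ∫(4/t) dt + ∫(3/(t + 2)) dt + ∫(-4/(t + 4)) dt.
Step 7. Evaluate the standard form [assuming t > -2]: now -3*log(t - 5) + 3*log(t + 2) - 4*log(t + 3) - 4*atan(t/3)/3 + ∫(4/t) dt + ∫(-4/(t + 4)) dt.
Step 8. Evaluate the standard form [assuming t > 0]: now 4*log(t) - 3*log(t - 5) + 3*log(t + 2) - 4*log(t + 3) - 4*atan(t/3)/3 + ∫(-4/(t + 4)) dt.
Step 9. Evaluate the standard form [assuming t > -4]: now 4*log(t) - 3*log(t - 5) + 3*log(t + 2) - 4*log(t + 3) - 4*log(t + 4) - 4*atan(t/3)/3.
Answer: 4*log(t) - 3*log(t - 5) + 3*log(t + 2) - 4*log(t + 3) - 4*log(t + 4) - 4*atan(t/3)/3.


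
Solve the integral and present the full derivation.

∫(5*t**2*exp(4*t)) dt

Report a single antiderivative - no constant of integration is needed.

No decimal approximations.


Step 1. Integrate ∫(5*t**2*exp(4*t)) dt by parts with u = t**2, dv = (5*exp(4*t)) dt, so v = 5*exp(4*t)/4: now 5*t**2*exp(4*t)/4 + ∫(-5*t*exp(4*t)/2) dt.
Step 2. Integrate ∫(-5*t*exp(4*t)/2) dt by parts with u = t, dv = (-5*exp(4*t)/2) dt, so v = -5*exp(4*t)/8: now 5*t**2*exp(4*t)/4 - 5*t*exp(4*t)/8 + ∫(5*exp(4*t)/8) dt.
Step 3. Evaluate the standard form: now 5*t**2*exp(4*t)/4 - 5*t*exp(4*t)/8 + 5*exp(4*t)/32.
Answer: 5*t**2*exp(4*t)/4 - 5*t*exp(4*t)/8 + 5*exp(4*t)/32.


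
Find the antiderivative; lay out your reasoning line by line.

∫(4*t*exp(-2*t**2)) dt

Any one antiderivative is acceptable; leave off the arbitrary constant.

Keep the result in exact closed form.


Step 1. Substitute u = t**2, turning ∫(4*t*exp(-2*t**2)) dt into ∫(2*exp(-2*u)) du: now ∫(2*exp(-2*u)) du.
Step 2. Evaluate the standard form: now -exp(-2*u).
Step 3. Substitute back u = t**2: now -exp(-2*t**2).
Answer: -exp(-2*t**2).


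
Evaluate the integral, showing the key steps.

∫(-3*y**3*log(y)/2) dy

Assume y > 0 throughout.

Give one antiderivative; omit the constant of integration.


Step 1. Integrate ∫(-3*y**3*log(y)/2) dy by parts with u = log(y), dv = (-3*y**3/2) dy, so v = -3*y**4/8 [assuming y > 0]: now -3*y**4*log(y)/8 + ∫(3*y**3/8) dy.
Step 2. Evaluate the standard form: now -3*y**4*log(y)/8 + 3*y**4/32.
Answer: -3*y**4*log(y)/8 + 3*y**4/32.


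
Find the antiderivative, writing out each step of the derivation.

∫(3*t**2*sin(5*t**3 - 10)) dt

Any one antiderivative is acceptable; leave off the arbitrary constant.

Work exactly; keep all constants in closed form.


Step 1. Substitute u = t**3 - 2, turning ∫(3*t**2*sin(5*t**3 - 10)) dt into ∫(sin(5*u)) du: now ∫(sin(5*u)) du.
Step 2. Evaluate the standard form: now -cos(5*u)/5.
Step 3. Substitute back u = t**3 - 2: now -cos(5*t**3 - 10)/5.
Answer: -cos(5*t**3 - 10)/5.


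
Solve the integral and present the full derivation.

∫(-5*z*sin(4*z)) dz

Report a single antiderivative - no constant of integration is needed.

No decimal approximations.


Step 1. Integrate ∫(-5*z*sin(4*z)) dz by parts with u = z, dv = (-5*sin(4*z)) dz, so v = 5*cos(4*z)/4: now 5*z*cos(4*z)/4 + ∫(-5*cos(4*z)/4) dz.
Step 2. Evaluate the standard form: now 5*z*cos(4*z)/4 - 5*sin(4*z)/16.
Answer: 5*z*cos(4*z)/4 - 5*sin(4*z)/16.


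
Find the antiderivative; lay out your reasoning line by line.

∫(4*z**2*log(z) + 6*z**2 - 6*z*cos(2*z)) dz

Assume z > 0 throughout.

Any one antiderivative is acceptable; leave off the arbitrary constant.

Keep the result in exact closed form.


Step 1. Rewrite: now ∫(6*z**2) dz + ∫(-6*z*cos(2*z)) dz + ∫(4*z**2*log(z)) dz.
Step 2. Evaluate the standard form: now 2*z**3 + ∫(-6*z*cos(2*z)) dz + ∫(4*z**2*log(z)) dz.
Step 3. Integrate ∫(-6*z*cos(2*z)) dz by parts with u = z, dv = (-6*cos(2*z)) dz, so v = -3*sin(2*z): now 2*z**3 - 3*z*sin(2*z) + ∫(4*z**2*log(z)) dz + ∫(3*sin(2*z)) dz.
Step 4. Evaluate the standard form: now 2*z**3 - 3*z*sin(2*z) - 3*cos(2*z)/2 + ∫(4*z**2*log(z)) dz.
Step 5. Integrate ∫(4*z**2*log(z)) dz by parts with u = log(z), dv = (4*z**2) dz, so v = 4*z**3/3 [assuming z > 0]: now 4*z**3*log(z)/3 + 2*z**3 - 3*z*sin(2*z) - 3*cos(2*z)/2 + ∫(-4*z**2/3) dz.
Step 6. Evaluate the standard form: now 4*z**3*log(z)/3 + 14*z**3/9 - 3*z*sin(2*z) - 3*cos(2*z)/2.
Answer: 4*z**3*log(z)/3 + 14*z**3/9 - 3*z*sin(2*z) - 3*cos(2*z)/2.


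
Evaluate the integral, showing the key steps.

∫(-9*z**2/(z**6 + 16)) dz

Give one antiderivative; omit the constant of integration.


Step 1. Substitute u = z**3, turning ∫(-9*z**2/(z**6 + 16)) dz into ∫(-3/(u**2 + 16)) du: now ∫(-3/(u**2 + 16)) du.
Step 2. Evaluate the standard form: now -3*atan(u/4)/4.
Step 3. Substitute back u = z**3: now -3*atan(z**3/4)/4.
Answer: -3*atan(z**3/4)/4.


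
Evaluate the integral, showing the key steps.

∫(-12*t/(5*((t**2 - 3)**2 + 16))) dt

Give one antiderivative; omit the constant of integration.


Step 1. Substitute u = t**2 - 3, turning ∫(-12*t/(5*((t**2 - 3)**2 + 16))) dt into ∫(-6/(5*(u**2 + 16))) du: now ∫(-6/(5*(u**2 + 16))) du.
Step 2. Evaluate the standard form: now -3*atan(u/4)/10.
Step 3. Substitute back u = t**2 - 3: now -3*atan(t**2/4 - 3/4)/10.
Answer: -3*atan(t**2/4 - 3/4)/10.


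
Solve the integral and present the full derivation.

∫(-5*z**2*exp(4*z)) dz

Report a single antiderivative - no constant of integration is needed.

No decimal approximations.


Step 1. Integrate ∫(-5*z**2*exp(4*z)) dz by parts with u = z**2, dv = (-5*exp(4*z)) dz, so v = -5*exp(4*z)/4: now -5*z**2*exp(4*z)/4 + ∫(5*z*exp(4*z)/2) dz.
Step 2. Integrate ∫(5*z*exp(4*z)/2) dz by parts with u = z, dv = (5*exp(4*z)/2) dz, so v = 5*exp(4*z)/8: now -5*z**2*exp(4*z)/4 + 5*z*exp(4*z)/8 + ∫(-5*exp(4*z)/8) dz.
Step 3. Evaluate the standard form: now -5*z**2*exp(4*z)/4 + 5*z*exp(4*z)/8 - 5*exp(4*z)/32.
Answer: -5*z**2*exp(4*z)/4 + 5*z*exp(4*z)/8 - 5*exp(4*z)/32.


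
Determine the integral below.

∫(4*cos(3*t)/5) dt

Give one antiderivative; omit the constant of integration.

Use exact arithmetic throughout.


Answer: 4*sin(3*t)/15.


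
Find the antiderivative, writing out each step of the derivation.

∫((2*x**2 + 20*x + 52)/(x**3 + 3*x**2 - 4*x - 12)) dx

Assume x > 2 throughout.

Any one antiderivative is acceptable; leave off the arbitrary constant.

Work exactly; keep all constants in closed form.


Step 1. Decompose ∫((2*x**2 + 20*x + 52)/(x**3 + 3*x**2 - 4*x - 12)) dx by partial fractions, (2*x**2 + 20*x + 52)/(x**3 + 3*x**2 - 4*x - 12) = 2/(x + 3) - 5/(x + 2) + 5/(x - 2): now ∫(5/(x - 2)) dx + ∫(-5/(x + 2)) dx + ∫(2/(x + 3)) dx.
Step 2. Evaluate the standard form [assuming x > -3]: now 2*log(x + 3) + ∫(5/(x - 2)) dx + ∫(-5/(x + 2)) dx.
Step 3. Evaluate the standard form [assuming x > 2]: now 5*log(x - 2) + 2*log(x + 3) + ∫(-5/(x + 2)) dx.
Step 4. Evaluate the standard form [assuming x > -2]: now 5*log(x - 2) - 5*log(x + 2) + 2*log(x + 3).
Answer: 5*log(x - 2) - 5*log(x + 2) + 2*log(x + 3).


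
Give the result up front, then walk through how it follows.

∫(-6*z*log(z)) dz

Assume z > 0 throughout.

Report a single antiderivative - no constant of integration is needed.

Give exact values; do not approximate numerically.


The answer is -3*z**2*log(z) + 3*z**2/2.
Step 1. Integrate ∫(-6*z*log(z)) dz by parts with u = log(z), dv = (-6*z) dz, so v = -3*z**2 [assuming z > 0]: now -3*z**2*log(z) + ∫(3*z) dz.
Step 2. Evaluate the standard form: now -3*z**2*log(z) + 3*z**2/2.
Answer: -3*z**2*log(z) + 3*z**2/2.


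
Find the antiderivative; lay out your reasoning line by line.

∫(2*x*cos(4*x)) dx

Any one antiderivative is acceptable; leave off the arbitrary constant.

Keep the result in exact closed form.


Step 1. Integrate ∫(2*x*cos(4*x)) dx by parts with u = x, dv = (2*cos(4*x)) dx, so v = sin(4*x)/2: now x*sin(4*x)/2 + ∫(-sin(4*x)/2) dx.
Step 2. Evaluate the standard form: now x*sin(4*x)/2 + cos(4*x)/8.
Answer: x*sin(4*x)/2 + cos(4*x)/8.


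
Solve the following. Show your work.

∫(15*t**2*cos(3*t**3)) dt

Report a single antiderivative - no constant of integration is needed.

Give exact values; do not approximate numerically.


Step 1. Substitute u = t**3, turning ∫(15*t**2*cos(3*t**3)) dt into ∫(5*cos(3*u)) du: now ∫(5*cos(3*u)) du.
Step 2. Evaluate the standard form: now 5*sin(3*u)/3.
Step 3. Substitute back u = t**3: now 5*sin(3*t**3)/3.
Answer: 5*sin(3*t**3)/3.


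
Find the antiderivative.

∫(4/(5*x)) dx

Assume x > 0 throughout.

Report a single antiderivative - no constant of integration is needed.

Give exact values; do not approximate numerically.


Answer: 4*log(x)/5.


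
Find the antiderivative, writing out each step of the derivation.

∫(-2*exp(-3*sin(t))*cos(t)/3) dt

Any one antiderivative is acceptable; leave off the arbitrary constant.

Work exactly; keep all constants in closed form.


Step 1. Substitute u = sin(t), turning ∫(-2*exp(-3*sin(t))*cos(t)/3) dt into ∫(-2*exp(-3*u)/3) du: now ∫(-2*exp(-3*u)/3) du.
Step 2. Evaluate the standard form: now 2*exp(-3*u)/9.
Step 3. Substitute back u = sin(t): now 2*exp(-3*sin(t))/9.
Answer: 2*exp(-3*sin(t))/9.


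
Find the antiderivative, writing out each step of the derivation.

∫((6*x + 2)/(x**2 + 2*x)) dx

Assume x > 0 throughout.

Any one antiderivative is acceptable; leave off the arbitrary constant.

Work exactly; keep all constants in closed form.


Step 1. Decompose ∫((6*x + 2)/(x**2 + 2*x)) dx by partial fractions, (6*x + 2)/(x**2 + 2*x) = 5/(x + 2) + 1/x: now ∫(1/x) dx + ∫(5/(x + 2)) dx.
Step 2. Evaluate the standard form [assuming x > -2]: now 5*log(x + 2) + ∫(1/x) dx.
Step 3. Evaluate the standard form [assuming x > 0]: now log(x) + 5*log(x + 2).
Answer: log(x) + 5*log(x + 2).


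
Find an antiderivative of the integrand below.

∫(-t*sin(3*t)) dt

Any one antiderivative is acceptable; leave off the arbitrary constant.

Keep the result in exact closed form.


Answer: t*cos(3*t)/3 - sin(3*t)/9.


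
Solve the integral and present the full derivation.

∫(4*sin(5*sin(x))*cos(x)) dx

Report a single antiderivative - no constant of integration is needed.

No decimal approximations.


Step 1. Substitute u = sin(x), turning ∫(4*sin(5*sin(x))*cos(x)) dx into ∫(4*sin(5*u)) du: now ∫(4*sin(5*u)) du.
Step 2. Evaluate the standard form: now -4*cos(5*u)/5.
Step 3. Substitute back u = sin(x): now -4*cos(5*sin(x))/5.
Answer: -4*cos(5*sin(x))/5.


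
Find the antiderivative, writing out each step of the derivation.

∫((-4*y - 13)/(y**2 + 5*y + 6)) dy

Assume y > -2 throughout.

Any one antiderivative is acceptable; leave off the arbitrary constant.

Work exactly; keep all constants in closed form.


Step 1. Decompose ∫((-4*y - 13)/(y**2 + 5*y + 6)) dy by partial fractions, (-4*y - 13)/(y**2 + 5*y + 6) = 1/(y + 3) - 5/(y + 2): now ∫(-5/(y + 2)) dy + ∫(1/(y + 3)) dy.
Step 2. Evaluate the standard form [assuming y > -2]: now -5*log(y + 2) + ∫(1/(y + 3)) dy.
Step 3. Evaluate the standard form [assuming y > -3]: now -5*log(y + 2) + log(y + 3).
Answer: -5*log(y + 2) + log(y + 3).


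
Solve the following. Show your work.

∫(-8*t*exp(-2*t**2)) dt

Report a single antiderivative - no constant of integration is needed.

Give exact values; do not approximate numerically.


Step 1. Substitute u = t**2, turning ∫(-8*t*exp(-2*t**2)) dt into ∫(-4*exp(-2*u)) du: now ∫(-4*exp(-2*u)) du.
Step 2. Evaluate the standard form: now 2*exp(-2*u).
Step 3. Substitute back u = t**2: now 2*exp(-2*t**2).
Answer: 2*exp(-2*t**2).


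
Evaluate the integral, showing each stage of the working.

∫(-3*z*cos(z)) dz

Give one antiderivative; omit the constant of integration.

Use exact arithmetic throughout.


Step 1. Integrate ∫(-3*z*cos(z)) dz by parts with u = z, dv = (-3*cos(z)) dz, so v = -3*sin(z): now -3*z*sin(z) + ∫(3*sin(z)) dz.
Step 2. Evaluate the standard form: now -3*z*sin(z) - 3*cos(z).
Answer: -3*z*sin(z) - 3*cos(z).


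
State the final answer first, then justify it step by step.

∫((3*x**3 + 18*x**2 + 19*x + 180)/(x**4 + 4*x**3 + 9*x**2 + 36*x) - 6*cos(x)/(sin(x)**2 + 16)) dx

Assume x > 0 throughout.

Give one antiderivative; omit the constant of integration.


The answer is 5*log(x) - 2*log(x + 4) - 2*atan(x/3)/3 - 3*atan(sin(x)/4)/2.
Step 1. Rewrite: now ∫(-6*cos(x)/(sin(x)**2 + 16)) dx + ∫((3*x**3 + 18*x**2 + 19*x + 180)/(x**4 + 4*x**3 + 9*x**2 + 36*x)) dx.
Step 2. Decompose ∫((3*x**3 + 18*x**2 + 19*x + 180)/(x**4 + 4*x**3 + 9*x**2 + 36*x)) dx by partial fractions, (3*x**3 + 18*x**2 + 19*x + 180)/(x**4 + 4*x**3 + 9*x**2 + 36*x) = -2/(x**2 + 9) - 2/(x + 4) + 5/x: now ∫(5/x) dx + ∫(-6*cos(x)/(sin(x)**2 + 16)) dx + ∫(-2/(x + 4)) dx + ∫(-2/(x**2 + 9)) dx.
Step 3. Evaluate the standard form [assuming x > -4]: now -2*log(x + 4) + ∫(5/x) dx + ∫(-6*cos(x)/(sin(x)**2 + 16)) dx + ∫(-2/(x**2 + 9)) dx.
Step 4. Evaluate the standard form [assuming x > 0]: now 5*log(x) - 2*log(x + 4) + ∫(-6*cos(x)/(sin(x)**2 + 16)) dx + ∫(-2/(x**2 + 9)) dx.
Step 5. Evaluate the standard form: now 5*log(x) - 2*log(x + 4) - 2*atan(x/3)/3 + ∫(-6*cos(x)/(sin(x)**2 + 16)) dx.
Step 6. Substitute u = sin(x), turning ∫(-6*cos(x)/(sin(x)**2 + 16)) dx into ∫(-6/(u**2 + 16)) du: now 5*log(x) - 2*log(x + 4) - 2*atan(x/3)/3 + ∫(-6/(u**2 + 16)) du.
Step 7. Evaluate the standard form: now 5*log(x) - 2*log(x + 4) - 3*atan(u/4)/2 - 2*atan(x/3)/3.
Step 8. Substitute back u = sin(x): now 5*log(x) - 2*log(x + 4) - 2*atan(x/3)/3 - 3*atan(sin(x)/4)/2.
Answer: 5*log(x) - 2*log(x + 4) - 2*atan(x/3)/3 - 3*atan(sin(x)/4)/2.


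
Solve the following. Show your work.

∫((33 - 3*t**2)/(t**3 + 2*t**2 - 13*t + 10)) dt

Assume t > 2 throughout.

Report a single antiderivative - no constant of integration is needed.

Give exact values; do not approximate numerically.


Step 1. Decompose ∫((33 - 3*t**2)/(t**3 + 2*t**2 - 13*t + 10)) dt by partial fractions, (33 - 3*t**2)/(t**3 + 2*t**2 - 13*t + 10) = -1/(t + 5) - 5/(t - 1) + 3/(t - 2): now ∫(3/(t - 2)) dt + ∫(-5/(t - 1)) dt + ∫(-1/(t + 5)) dt.
Step 2. Evaluate the standard form [assuming t > 1]: now -5*log(t - 1) + ∫(3/(t - 2)) dt + ∫(-1/(t + 5)) dt.
Step 3. Evaluate the standard form [assuming t > -5]: now -5*log(t - 1) - log(t + 5) + ∫(3/(t - 2)) dt.
Step 4. Evaluate the standard form [assuming t > 2]: now 3*log(t - 2) - 5*log(t - 1) - log(t + 5).
Answer: 3*log(t - 2) - 5*log(t - 1) - log(t + 5).


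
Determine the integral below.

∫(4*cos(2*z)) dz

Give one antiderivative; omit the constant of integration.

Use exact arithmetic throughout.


Answer: 2*sin(2*z).


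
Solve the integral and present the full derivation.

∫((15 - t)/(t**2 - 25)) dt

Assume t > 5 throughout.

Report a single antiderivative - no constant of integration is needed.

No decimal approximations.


Step 1. Decompose ∫((15 - t)/(t**2 - 25)) dt by partial fractions, (15 - t)/(t**2 - 25) = -2/(t + 5) + 1/(t - 5): now ∫(1/(t - 5)) dt + ∫(-2/(t + 5)) dt.
Step 2. Evaluate the standard form [assuming t > 5]: now log(t - 5) + ∫(-2/(t + 5)) dt.
Step 3. Evaluate the standard form [assuming t > -5]: now log(t - 5) - 2*log(t + 5).
Answer: log(t - 5) - 2*log(t + 5).


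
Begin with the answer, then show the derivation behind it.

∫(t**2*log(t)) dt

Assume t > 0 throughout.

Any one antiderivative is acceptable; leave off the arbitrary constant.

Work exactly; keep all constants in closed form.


The answer is t**3*log(t)/3 - t**3/9.
Step 1. Integrate ∫(t**2*log(t)) dt by parts with u = log(t), dv = (t**2) dt, so v = t**3/3 [assuming t > 0]: now t**3*log(t)/3 + ∫(-t**2/3) dt.
Step 2. Evaluate the standard form: now t**3*log(t)/3 - t**3/9.
Answer: t**3*log(t)/3 - t**3/9.


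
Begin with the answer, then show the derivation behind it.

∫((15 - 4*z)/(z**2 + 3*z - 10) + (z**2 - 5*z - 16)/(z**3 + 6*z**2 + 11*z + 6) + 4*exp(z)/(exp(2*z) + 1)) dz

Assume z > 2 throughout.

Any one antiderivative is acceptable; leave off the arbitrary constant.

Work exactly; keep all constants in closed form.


The answer is log(z - 2) - 5*log(z + 1) + 2*log(z + 2) + 4*log(z + 3) - 5*log(z + 5) + 4*atan(exp(z)).
Step 1. Rewrite: now ∫((15 - 4*z)/(z**2 + 3*z - 10)) dz + ∫(4*exp(z)/(exp(2*z) + 1)) dz + ∫((z**2 - 5*z - 16)/(z**3 + 6*z**2 + 11*z + 6)) dz.
Step 2. Decompose ∫((z**2 - 5*z - 16)/(z**3 + 6*z**2 + 11*z + 6)) dz by partial fractions, (z**2 - 5*z - 16)/(z**3 + 6*z**2 + 11*z + 6) = 4/(z + 3) + 2/(z + 2) - 5/(z + 1): now ∫((15 - 4*z)/(z**2 + 3*z - 10)) dz + ∫(4*exp(z)/(exp(2*z) + 1)) dz + ∫(-5/(z + 1)) dz + ∫(2/(z + 2)) dz + ∫(4/(z + 3)) dz.
Step 3. Evaluate the standard form [assuming z > -3]: now 4*log(z + 3) + ∫((15 - 4*z)/(z**2 + 3*z - 10)) dz + ∫(4*exp(z)/(exp(2*z) + 1)) dz + ∫(-5/(z + 1)) dz + ∫(2/(z + 2)) dz.
Step 4. Evaluate the standard form [assuming z > -1]: now -5*log(z + 1) + 4*log(z + 3) + ∫((15 - 4*z)/(z**2 + 3*z - 10)) dz + ∫(4*exp(z)/(exp(2*z) + 1)) dz + ∫(2/(z + 2)) dz.
Step 5. Evaluate the standard form [assuming z > -2]: now -5*log(z + 1) + 2*log(z + 2) + 4*log(z + 3) + ∫((15 - 4*z)/(z**2 + 3*z - 10)) dz + ∫(4*exp(z)/(exp(2*z) + 1)) dz.
Step 6. Substitute u = exp(z), turning ∫(4*exp(z)/(exp(2*z) + 1)) dz into ∫(4/(u**2 + 1)) du: now -5*log(z + 1) + 2*log(z + 2) + 4*log(z + 3) + ∫((15 - 4*z)/(z**2 + 3*z - 10)) dz + ∫(4/(u**2 + 1)) du.
Step 7. Evaluate the standard form: now -5*log(z + 1) + 2*log(z + 2) + 4*log(z + 3) + 4*atan(u) + ∫((15 - 4*z)/(z**2 + 3*z - 10)) dz.
Step 8. Substitute back u = exp(z): now -5*log(z + 1) + 2*log(z + 2) + 4*log(z + 3) + 4*atan(exp(z)) + ∫((15 - 4*z)/(z**2 + 3*z - 10)) dz.
Step 9. Decompose ∫((15 - 4*z)/(z**2 + 3*z - 10)) dz by partial fractions, (15 - 4*z)/(z**2 + 3*z - 10) = -5/(z + 5) + 1/(z - 2): now -5*log(z + 1) + 2*log(z + 2) + 4*log(z + 3) + 4*atan(exp(z)) + ∫(1/(z - 2)) dz + ∫(-5/(z + 5)) dz.
Step 10. Evaluate the standard form [assuming z > -5]: now -5*log(z + 1) + 2*log(z + 2) + 4*log(z + 3) - 5*log(z + 5) + 4*atan(exp(z)) + ∫(1/(z - 2)) dz.
Step 11. Evaluate the standard form [assuming z > 2]: now log(z - 2) - 5*log(z + 1) + 2*log(z + 2) + 4*log(z + 3) - 5*log(z + 5) + 4*atan(exp(z)).
Answer: log(z - 2) - 5*log(z + 1) + 2*log(z + 2) + 4*log(z + 3) - 5*log(z + 5) + 4*atan(exp(z)).


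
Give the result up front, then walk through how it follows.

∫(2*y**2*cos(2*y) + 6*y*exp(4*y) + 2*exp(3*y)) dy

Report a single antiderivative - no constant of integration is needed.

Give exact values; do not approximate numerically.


The answer is y**2*sin(2*y) + 3*y*exp(4*y)/2 + y*cos(2*y) - 3*exp(4*y)/8 + 2*exp(3*y)/3 - sin(2*y)/2.
Step 1. Rewrite: now ∫(6*y*exp(4*y)) dy + ∫(2*y**2*cos(2*y)) dy + ∫(2*exp(3*y)) dy.
Step 2. Integrate ∫(2*y**2*cos(2*y)) dy by parts with u = y**2, dv = (2*cos(2*y)) dy, so v = sin(2*y): now y**2*sin(2*y) + ∫(6*y*exp(4*y)) dy + ∫(-2*y*sin(2*y)) dy + ∫(2*exp(3*y)) dy.
Step 3. Integrate ∫(-2*y*sin(2*y)) dy by parts with u = y, dv = (-2*sin(2*y)) dy, so v = cos(2*y): now y**2*sin(2*y) + y*cos(2*y) + ∫(6*y*exp(4*y)) dy + ∫(2*exp(3*y)) dy + ∫(-cos(2*y)) dy.
Step 4. Evaluate the standard form: now y**2*sin(2*y) + y*cos(2*y) - sin(2*y)/2 + ∫(6*y*exp(4*y)) dy + ∫(2*exp(3*y)) dy.
Step 5. Evaluate the standard form: now y**2*sin(2*y) + y*cos(2*y) + 2*exp(3*y)/3 - sin(2*y)/2 + ∫(6*y*exp(4*y)) dy.
Step 6. Integrate ∫(6*y*exp(4*y)) dy by parts with u = y, dv = (6*exp(4*y)) dy, so v = 3*exp(4*y)/2: now y**2*sin(2*y) + 3*y*exp(4*y)/2 + y*cos(2*y) + 2*exp(3*y)/3 - sin(2*y)/2 + ∫(-3*exp(4*y)/2) dy.
Step 7. Evaluate the standard form: now y**2*sin(2*y) + 3*y*exp(4*y)/2 + y*cos(2*y) - 3*exp(4*y)/8 + 2*exp(3*y)/3 - sin(2*y)/2.
Answer: y**2*sin(2*y) + 3*y*exp(4*y)/2 + y*cos(2*y) - 3*exp(4*y)/8 + 2*exp(3*y)/3 - sin(2*y)/2.


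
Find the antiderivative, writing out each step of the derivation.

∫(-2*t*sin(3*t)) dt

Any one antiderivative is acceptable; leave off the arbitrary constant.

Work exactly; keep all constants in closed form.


Step 1. Integrate ∫(-2*t*sin(3*t)) dt by parts with u = t, dv = (-2*sin(3*t)) dt, so v = 2*cos(3*t)/3: now 2*t*cos(3*t)/3 + ∫(-2*cos(3*t)/3) dt.
Step 2. Evaluate the standard form: now 2*t*cos(3*t)/3 - 2*sin(3*t)/9.
Answer: 2*t*cos(3*t)/3 - 2*sin(3*t)/9.


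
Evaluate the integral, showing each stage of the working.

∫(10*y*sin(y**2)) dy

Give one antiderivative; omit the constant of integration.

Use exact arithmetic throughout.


Step 1. Substitute u = y**2, turning ∫(10*y*sin(y**2)) dy into ∫(5*sin(u)) du: now ∫(5*sin(u)) du.
Step 2. Evaluate the standard form: now -5*cos(u).
Step 3. Substitute back u = y**2: now -5*cos(y**2).
Answer: -5*cos(y**2).


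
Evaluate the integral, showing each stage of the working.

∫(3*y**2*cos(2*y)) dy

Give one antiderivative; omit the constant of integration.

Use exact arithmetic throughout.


Step 1. Integrate ∫(3*y**2*cos(2*y)) dy by parts with u = y**2, dv = (3*cos(2*y)) dy, so v = 3*sin(2*y)/2: now 3*y**2*sin(2*y)/2 + ∫(-3*y*sin(2*y)) dy.
Step 2. Integrate ∫(-3*y*sin(2*y)) dy by parts with u = y, dv = (-3*sin(2*y)) dy, so v = 3*cos(2*y)/2: now 3*y**2*sin(2*y)/2 + 3*y*cos(2*y)/2 + ∫(-3*cos(2*y)/2) dy.
Step 3. Evaluate the standard form: now 3*y**2*sin(2*y)/2 + 3*y*cos(2*y)/2 - 3*sin(2*y)/4.
Answer: 3*y**2*sin(2*y)/2 + 3*y*cos(2*y)/2 - 3*sin(2*y)/4.


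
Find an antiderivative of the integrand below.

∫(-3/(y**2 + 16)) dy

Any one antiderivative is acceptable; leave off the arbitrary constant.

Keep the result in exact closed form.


Answer: -3*atan(y/4)/4.


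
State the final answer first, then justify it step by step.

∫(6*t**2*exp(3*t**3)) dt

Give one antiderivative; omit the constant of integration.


The answer is 2*exp(3*t**3)/3.
Step 1. Substitute u = t**3, turning ∫(6*t**2*exp(3*t**3)) dt into ∫(2*exp(3*u)) du: now ∫(2*exp(3*u)) du.
Step 2. Evaluate the standard form: now 2*exp(3*u)/3.
Step 3. Substitute back u = t**3: now 2*exp(3*t**3)/3.
Answer: 2*exp(3*t**3)/3.


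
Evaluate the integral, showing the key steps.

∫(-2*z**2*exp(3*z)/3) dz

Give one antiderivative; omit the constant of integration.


Step 1. Integrate ∫(-2*z**2*exp(3*z)/3) dz by parts with u = z**2, dv = (-2*exp(3*z)/3) dz, so v = -2*exp(3*z)/9: now -2*z**2*exp(3*z)/9 + ∫(4*z*exp(3*z)/9) dz.
Step 2. Integrate ∫(4*z*exp(3*z)/9) dz by parts with u = z, dv = (4*exp(3*z)/9) dz, so v = 4*exp(3*z)/27: now -2*z**2*exp(3*z)/9 + 4*z*exp(3*z)/27 + ∫(-4*exp(3*z)/27) dz.
Step 3. Evaluate the standard form: now -2*z**2*exp(3*z)/9 + 4*z*exp(3*z)/27 - 4*exp(3*z)/81.
Answer: -2*z**2*exp(3*z)/9 + 4*z*exp(3*z)/27 - 4*exp(3*z)/81.


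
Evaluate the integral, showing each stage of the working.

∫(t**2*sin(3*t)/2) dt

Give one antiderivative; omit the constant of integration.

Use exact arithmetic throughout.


Step 1. Integrate ∫(t**2*sin(3*t)/2) dt by parts with u = t**2, dv = (sin(3*t)/2) dt, so v = -cos(3*t)/6: now -t**2*cos(3*t)/6 + ∫(t*cos(3*t)/3) dt.
Step 2. Integrate ∫(t*cos(3*t)/3) dt by parts with u = t, dv = (cos(3*t)/3) dt, so v = sin(3*t)/9: now -t**2*cos(3*t)/6 + t*sin(3*t)/9 + ∫(-sin(3*t)/9) dt.
Step 3. Evaluate the standard form: now -t**2*cos(3*t)/6 + t*sin(3*t)/9 + cos(3*t)/27.
Answer: -t**2*cos(3*t)/6 + t*sin(3*t)/9 + cos(3*t)/27.


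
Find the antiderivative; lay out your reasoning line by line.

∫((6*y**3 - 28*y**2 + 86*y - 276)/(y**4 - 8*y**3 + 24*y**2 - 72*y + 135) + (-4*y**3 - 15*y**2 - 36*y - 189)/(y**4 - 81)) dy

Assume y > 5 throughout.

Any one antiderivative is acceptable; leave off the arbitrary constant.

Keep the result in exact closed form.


Step 1. Rewrite: now ∫((-4*y**3 - 15*y**2 - 36*y - 189)/(y**4 - 81)) dy + ∫((6*y**3 - 28*y**2 + 86*y - 276)/(y**4 - 8*y**3 + 24*y**2 - 72*y + 135)) dy.
Step 2. Decompose ∫((-4*y**3 - 15*y**2 - 36*y - 189)/(y**4 - 81)) dy by partial fractions, (-4*y**3 - 15*y**2 - 36*y - 189)/(y**4 - 81) = 3/(y**2 + 9) + 1/(y + 3) - 5/(y - 3): now ∫((6*y**3 - 28*y**2 + 86*y - 276)/(y**4 - 8*y**3 + 24*y**2 - 72*y + 135)) dy + ∫(-5/(y - 3)) dy + ∫(1/(y + 3)) dy + ∫(3/(y**2 + 9)) dy.
Step 3. Evaluate the standard form [assuming y > -3]: now log(y + 3) + ∫((6*y**3 - 28*y**2 + 86*y - 276)/(y**4 - 8*y**3 + 24*y**2 - 72*y + 135)) dy + ∫(-5/(y - 3)) dy + ∫(3/(y**2 + 9)) dy.
Step 4. Evaluate the standard form [assuming y > 3]: now -5*log(y - 3) + log(y + 3) + ∫((6*y**3 - 28*y**2 + 86*y - 276)/(y**4 - 8*y**3 + 24*y**2 - 72*y + 135)) dy + ∫(3/(y**2 + 9)) dy.
Step 5. Evaluate the standard form: now -5*log(y - 3) + log(y + 3) + atan(y/3) + ∫((6*y**3 - 28*y**2 + 86*y - 276)/(y**4 - 8*y**3 + 24*y**2 - 72*y + 135)) dy.
Step 6. Decompose ∫((6*y**3 - 28*y**2 + 86*y - 276)/(y**4 - 8*y**3 + 24*y**2 - 72*y + 135)) dy by partial fractions, (6*y**3 - 28*y**2 + 86*y - 276)/(y**4 - 8*y**3 + 24*y**2 - 72*y + 135) = -4/(y**2 + 9) + 3/(y - 3) + 3/(y - 5): now -5*log(y - 3) + log(y + 3) + atan(y/3) + ∫(3/(y - 5)) dy + ∫(3/(y - 3)) dy + ∫(-4/(y**2 + 9)) dy.
Step 7. Evaluate the standard form [assuming y > 3]: now -2*log(y - 3) + log(y + 3) + atan(y/3) + ∫(3/(y - 5)) dy + ∫(-4/(y**2 + 9)) dy.
Step 8. Evaluate the standard form [assuming y > 5]: now 3*log(y - 5) - 2*log(y - 3) + log(y + 3) + atan(y/3) + ∫(-4/(y**2 + 9)) dy.
Step 9. Evaluate the standard form: now 3*log(y - 5) - 2*log(y - 3) + log(y + 3) - atan(y/3)/3.
Answer: 3*log(y - 5) - 2*log(y - 3) + log(y + 3) - atan(y/3)/3.
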